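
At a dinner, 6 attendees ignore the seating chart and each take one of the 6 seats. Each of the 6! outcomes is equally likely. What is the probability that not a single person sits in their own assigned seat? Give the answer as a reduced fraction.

53/144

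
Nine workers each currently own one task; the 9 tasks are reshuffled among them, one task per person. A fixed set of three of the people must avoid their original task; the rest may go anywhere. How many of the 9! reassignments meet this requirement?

256320

Inclusion-exclusion on the 3 forbidden self-matches:
Σ_{j=0}^{3} (-1)^j C(3,j)(9-j)!
= C(3,0)·9! - C(3,1)·8! + C(3,2)·7! - C(3,3)·6!
= 362880 - 120960 + 15120 - 720
= 256320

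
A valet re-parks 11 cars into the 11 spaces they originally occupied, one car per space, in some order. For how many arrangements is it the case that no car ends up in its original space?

14684570

!11 is the nearest integer to 11!/e.
11! = 39916800, and 39916800/e ≈ 14684570.08, so !11 = 14684570.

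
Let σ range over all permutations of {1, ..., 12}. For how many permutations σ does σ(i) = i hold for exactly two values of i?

Pick the 2 fixed positions: C(12,2) = 66 ways.
The other 10 form a derangement: !10 = 1334961.
Total: 66 × 1334961 = 88107426.

88107426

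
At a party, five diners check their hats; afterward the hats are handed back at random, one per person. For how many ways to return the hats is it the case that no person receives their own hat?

The subfactorial !5 = [5!/e] (nearest integer).
5! = 120, and 120/e ≈ 44.15, so !5 = 44.

44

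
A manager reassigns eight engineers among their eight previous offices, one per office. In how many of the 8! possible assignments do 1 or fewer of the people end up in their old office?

# with exactly i fixed is C(8,i)·!(8-i); sum over i=0..1:
  i=0: C(8,0)·!8 = 1·14833 = 14833
  i=1: C(8,1)·!7 = 8·1854 = 14832
Total = 29665.

29665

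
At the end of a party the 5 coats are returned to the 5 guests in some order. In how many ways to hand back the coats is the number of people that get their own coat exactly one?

45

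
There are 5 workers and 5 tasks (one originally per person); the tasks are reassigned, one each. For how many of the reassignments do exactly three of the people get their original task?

10

Pick the 3 fixed positions: C(5,3) = 10 ways.
The remaining 2 must be deranged: !2 = 1.
Total: 10 × 1 = 10.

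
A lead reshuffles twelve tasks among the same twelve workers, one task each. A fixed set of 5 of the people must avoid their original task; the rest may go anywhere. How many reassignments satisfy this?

312273360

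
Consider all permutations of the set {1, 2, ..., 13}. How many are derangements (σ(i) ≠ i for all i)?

2290792932

The number of derangements of 13 is !13 = Σ_{k=0}^{13} (-1)^k·13!/k!
= 13! - 13!/1! + 13!/2! - 13!/3! + 13!/4! - 13!/5! + 13!/6! - 13!/7! + 13!/8! - 13!/9! + 13!/10! - 13!/11! + 13!/12! - 13!/13!
= 6227020800 - 6227020800 + 3113510400 - 1037836800 + 259459200 - 51891840 + 8648640 - 1235520 + 154440 - 17160 + 1716 - 156 + 13 - 1
= 2290792932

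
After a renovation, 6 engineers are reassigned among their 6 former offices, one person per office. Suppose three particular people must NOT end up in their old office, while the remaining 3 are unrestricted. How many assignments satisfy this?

Let A_j be the event that the j-th constrained one is fixed. By inclusion-exclusion over the 3 events:
Σ_{j=0}^{3} (-1)^j C(3,j)(6-j)!
= C(3,0)·6! - C(3,1)·5! + C(3,2)·4! - C(3,3)·3!
= 720 - 360 + 72 - 6
= 426

426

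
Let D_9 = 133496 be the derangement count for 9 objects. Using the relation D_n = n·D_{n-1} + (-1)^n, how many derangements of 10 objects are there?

1334961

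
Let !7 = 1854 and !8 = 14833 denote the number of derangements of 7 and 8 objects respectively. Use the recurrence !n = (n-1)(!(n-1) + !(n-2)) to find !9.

!9 = (9-1)·(!8 + !7) = 8·(14833 + 1854) = 8·16687 = 133496.

133496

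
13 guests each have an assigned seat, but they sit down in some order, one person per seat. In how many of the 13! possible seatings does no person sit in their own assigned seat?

By inclusion-exclusion, !13 = Σ (-1)^k · 13!/k! for k=0..13
= 13! - 13!/1! + 13!/2! - 13!/3! + 13!/4! - 13!/5! + 13!/6! - 13!/7! + 13!/8! - 13!/9! + 13!/10! - 13!/11! + 13!/12! - 13!/13!
= 6227020800 - 6227020800 + 3113510400 - 1037836800 + 259459200 - 51891840 + 8648640 - 1235520 + 154440 - 17160 + 1716 - 156 + 13 - 1
= 2290792932

2290792932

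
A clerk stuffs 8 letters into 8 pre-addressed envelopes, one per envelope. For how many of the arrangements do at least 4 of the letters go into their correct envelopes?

# with exactly i fixed is C(8,i)·!(8-i); sum over i=4..8:
  i=4: C(8,4)·!4 = 70·9 = 630
  i=5: C(8,5)·!3 = 56·2 = 112
  i=6: C(8,6)·!2 = 28·1 = 28
  i=7: C(8,7)·!1 = 8·0 = 0
  i=8: C(8,8)·!0 = 1·1 = 1
Total = 771.

771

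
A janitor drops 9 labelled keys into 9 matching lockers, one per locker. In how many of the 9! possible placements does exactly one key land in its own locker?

133497

Pick the single fixed position: C(9,1) = 9 ways.
The remaining 8 must be deranged: !8 = 14833.
Total: 9 × 14833 = 133497.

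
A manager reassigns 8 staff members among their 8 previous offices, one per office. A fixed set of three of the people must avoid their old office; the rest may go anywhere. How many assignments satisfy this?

27240

Inclusion-exclusion on the 3 forbidden self-matches:
Σ_{j=0}^{3} (-1)^j C(3,j)(8-j)!
= C(3,0)·8! - C(3,1)·7! + C(3,2)·6! - C(3,3)·5!
= 40320 - 15120 + 2160 - 120
= 27240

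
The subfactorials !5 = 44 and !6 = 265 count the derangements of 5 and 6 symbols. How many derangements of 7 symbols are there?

!7 = (7-1)·(!6 + !5) = 6·(265 + 44) = 6·309 = 1854.

1854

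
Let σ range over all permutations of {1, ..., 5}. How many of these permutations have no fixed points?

44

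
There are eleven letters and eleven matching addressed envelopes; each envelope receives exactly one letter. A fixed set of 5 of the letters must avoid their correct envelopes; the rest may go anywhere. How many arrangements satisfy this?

Let A_j be the event that the j-th constrained one is fixed. By inclusion-exclusion over the 5 events:
Σ_{j=0}^{5} (-1)^j C(5,j)(11-j)!
= C(5,0)·11! - C(5,1)·10! + C(5,2)·9! - C(5,3)·8! + C(5,4)·7! - C(5,5)·6!
= 39916800 - 18144000 + 3628800 - 403200 + 25200 - 720
= 25022880

25022880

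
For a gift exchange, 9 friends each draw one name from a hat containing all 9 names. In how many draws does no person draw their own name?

By inclusion-exclusion, !9 = Σ (-1)^k · 9!/k! for k=0..9
= 9! - 9!/1! + 9!/2! - 9!/3! + 9!/4! - 9!/5! + 9!/6! - 9!/7! + 9!/8! - 9!/9!
= 362880 - 362880 + 181440 - 60480 + 15120 - 3024 + 504 - 72 + 9 - 1
= 133496

133496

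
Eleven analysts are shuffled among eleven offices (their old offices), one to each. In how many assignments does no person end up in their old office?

14684570

!11 = 11! · Σ_{k=0}^{11} (-1)^k/k!
= 11! - 11!/1! + 11!/2! - 11!/3! + 11!/4! - 11!/5! + 11!/6! - 11!/7! + 11!/8! - 11!/9! + 11!/10! - 11!/11!
= 39916800 - 39916800 + 19958400 - 6652800 + 1663200 - 332640 + 55440 - 7920 + 990 - 110 + 11 - 1
= 14684570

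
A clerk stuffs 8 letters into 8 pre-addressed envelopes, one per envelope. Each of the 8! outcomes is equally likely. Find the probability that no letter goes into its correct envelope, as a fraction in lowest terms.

Favorable outcomes: !8 = 14833.
Total outcomes: 8! = 40320.
Probability = 14833/40320 = 2119/5760.

2119/5760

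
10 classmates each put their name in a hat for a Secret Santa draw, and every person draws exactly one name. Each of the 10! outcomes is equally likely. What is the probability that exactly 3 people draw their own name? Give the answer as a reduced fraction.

Favorable outcomes: C(10,3)·!7 = 120·1854 = 222480.
Total outcomes: 10! = 3628800.
Probability = 222480/3628800 = 103/1680.

103/1680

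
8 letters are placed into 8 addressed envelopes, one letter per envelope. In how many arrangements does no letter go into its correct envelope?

14833

The subfactorial !8 = [8!/e] (nearest integer).
8! = 40320, and 40320/e ≈ 14832.90, so !8 = 14833.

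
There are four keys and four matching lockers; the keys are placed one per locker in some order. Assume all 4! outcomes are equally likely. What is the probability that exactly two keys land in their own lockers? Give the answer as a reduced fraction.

1/4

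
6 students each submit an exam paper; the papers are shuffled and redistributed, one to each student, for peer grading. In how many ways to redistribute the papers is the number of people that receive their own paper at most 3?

704

# with exactly i fixed is C(6,i)·!(6-i); sum over i=0..3:
  i=0: C(6,0)·!6 = 1·265 = 265
  i=1: C(6,1)·!5 = 6·44 = 264
  i=2: C(6,2)·!4 = 15·9 = 135
  i=3: C(6,3)·!3 = 20·2 = 40
Total = 704.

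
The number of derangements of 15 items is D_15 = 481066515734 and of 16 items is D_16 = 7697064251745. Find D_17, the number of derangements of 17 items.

D_17 = (17-1)·(D_16 + D_15) = 16·(7697064251745 + 481066515734) = 16·8178130767479 = 130850092279664.

130850092279664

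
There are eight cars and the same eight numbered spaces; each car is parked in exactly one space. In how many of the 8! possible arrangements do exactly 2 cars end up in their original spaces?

7420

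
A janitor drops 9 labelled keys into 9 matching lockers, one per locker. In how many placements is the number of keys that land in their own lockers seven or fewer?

Sum C(9,i)·!(9-i) for i = 0..7:
  i=0: C(9,0)·!9 = 1·133496 = 133496
  i=1: C(9,1)·!8 = 9·14833 = 133497
  i=2: C(9,2)·!7 = 36·1854 = 66744
  i=3: C(9,3)·!6 = 84·265 = 22260
  i=4: C(9,4)·!5 = 126·44 = 5544
  i=5: C(9,5)·!4 = 126·9 = 1134
  i=6: C(9,6)·!3 = 84·2 = 168
  i=7: C(9,7)·!2 = 36·1 = 36
Total = 362879.

362879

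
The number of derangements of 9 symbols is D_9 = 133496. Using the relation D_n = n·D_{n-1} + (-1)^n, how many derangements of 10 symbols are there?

D_10 = 10·133496 + 1 = 1334961.

1334961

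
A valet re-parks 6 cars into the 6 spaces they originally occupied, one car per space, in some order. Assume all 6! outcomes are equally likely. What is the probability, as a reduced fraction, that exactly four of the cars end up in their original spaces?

Favorable outcomes: C(6,4)·!2 = 15·1 = 15.
Total outcomes: 6! = 720.
Probability = 15/720 = 1/48.

1/48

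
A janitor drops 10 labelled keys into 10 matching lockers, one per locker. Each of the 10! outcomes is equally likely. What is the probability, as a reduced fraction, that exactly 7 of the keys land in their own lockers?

Favorable outcomes: C(10,7)·!3 = 120·2 = 240.
Total outcomes: 10! = 3628800.
Probability = 240/3628800 = 1/15120.

1/15120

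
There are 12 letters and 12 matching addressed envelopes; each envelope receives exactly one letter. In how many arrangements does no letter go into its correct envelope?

176214841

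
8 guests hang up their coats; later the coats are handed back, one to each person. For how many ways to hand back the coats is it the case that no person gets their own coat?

14833

By inclusion-exclusion, !8 = Σ (-1)^k · 8!/k! for k=0..8
= 8! - 8!/1! + 8!/2! - 8!/3! + 8!/4! - 8!/5! + 8!/6! - 8!/7! + 8!/8!
= 40320 - 40320 + 20160 - 6720 + 1680 - 336 + 56 - 8 + 1
= 14833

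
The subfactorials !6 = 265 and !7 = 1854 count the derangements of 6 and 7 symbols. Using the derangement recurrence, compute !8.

14833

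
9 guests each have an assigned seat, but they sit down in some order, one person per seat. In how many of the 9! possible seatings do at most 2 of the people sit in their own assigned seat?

333737

Sum C(9,i)·!(9-i) for i = 0..2:
  i=0: C(9,0)·!9 = 1·133496 = 133496
  i=1: C(9,1)·!8 = 9·14833 = 133497
  i=2: C(9,2)·!7 = 36·1854 = 66744
Total = 333737.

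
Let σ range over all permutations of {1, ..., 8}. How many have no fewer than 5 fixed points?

141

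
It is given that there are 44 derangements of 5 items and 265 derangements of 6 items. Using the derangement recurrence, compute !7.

1854

!7 = (7-1)·(!6 + !5) = 6·(265 + 44) = 6·309 = 1854.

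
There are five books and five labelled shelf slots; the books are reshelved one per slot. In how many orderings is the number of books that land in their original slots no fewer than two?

31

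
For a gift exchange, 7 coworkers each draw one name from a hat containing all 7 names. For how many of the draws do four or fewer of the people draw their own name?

5018

Sum C(7,i)·!(7-i) for i = 0..4:
  i=0: C(7,0)·!7 = 1·1854 = 1854
  i=1: C(7,1)·!6 = 7·265 = 1855
  i=2: C(7,2)·!5 = 21·44 = 924
  i=3: C(7,3)·!4 = 35·9 = 315
  i=4: C(7,4)·!3 = 35·2 = 70
Total = 5018.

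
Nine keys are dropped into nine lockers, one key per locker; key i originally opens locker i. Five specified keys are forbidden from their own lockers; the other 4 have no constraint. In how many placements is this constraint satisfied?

205056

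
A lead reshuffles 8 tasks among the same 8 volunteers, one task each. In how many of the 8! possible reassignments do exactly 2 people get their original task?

Choose which 2 of the 8 are fixed: C(8,2) = 28.
The remaining 6 must be deranged: !6 = 265.
Total: 28 × 265 = 7420.

7420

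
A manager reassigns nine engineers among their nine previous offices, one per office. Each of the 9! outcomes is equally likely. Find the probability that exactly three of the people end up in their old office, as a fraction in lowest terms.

53/864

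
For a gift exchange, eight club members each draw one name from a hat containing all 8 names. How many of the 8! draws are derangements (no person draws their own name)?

!8 = 8! · Σ_{k=0}^{8} (-1)^k/k!
= 8! - 8!/1! + 8!/2! - 8!/3! + 8!/4! - 8!/5! + 8!/6! - 8!/7! + 8!/8!
= 40320 - 40320 + 20160 - 6720 + 1680 - 336 + 56 - 8 + 1
= 14833

14833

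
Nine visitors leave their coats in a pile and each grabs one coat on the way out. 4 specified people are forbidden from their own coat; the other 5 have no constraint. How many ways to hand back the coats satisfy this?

Let A_j be the event that the j-th constrained one is fixed. By inclusion-exclusion over the 4 events:
Σ_{j=0}^{4} (-1)^j C(4,j)(9-j)!
= C(4,0)·9! - C(4,1)·8! + C(4,2)·7! - C(4,3)·6! + C(4,4)·5!
= 362880 - 161280 + 30240 - 2880 + 120
= 229080

229080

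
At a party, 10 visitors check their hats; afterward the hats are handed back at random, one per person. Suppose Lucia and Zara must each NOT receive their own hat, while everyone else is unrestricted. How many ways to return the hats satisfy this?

2943360

Let A_j be the event that the j-th constrained one is fixed. By inclusion-exclusion over the 2 events:
Σ_{j=0}^{2} (-1)^j C(2,j)(10-j)!
= C(2,0)·10! - C(2,1)·9! + C(2,2)·8!
= 3628800 - 725760 + 40320
= 2943360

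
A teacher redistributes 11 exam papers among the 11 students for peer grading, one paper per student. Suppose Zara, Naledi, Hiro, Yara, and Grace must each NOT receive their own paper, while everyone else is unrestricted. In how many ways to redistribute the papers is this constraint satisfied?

Inclusion-exclusion on the 5 forbidden self-matches:
Σ_{j=0}^{5} (-1)^j C(5,j)(11-j)!
= C(5,0)·11! - C(5,1)·10! + C(5,2)·9! - C(5,3)·8! + C(5,4)·7! - C(5,5)·6!
= 39916800 - 18144000 + 3628800 - 403200 + 25200 - 720
= 25022880

25022880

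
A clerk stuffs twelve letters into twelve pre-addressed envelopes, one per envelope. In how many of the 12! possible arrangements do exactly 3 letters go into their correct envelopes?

29369120

Choose which 3 of the 12 are fixed: C(12,3) = 220.
The other 9 form a derangement: !9 = 133496.
Total: 220 × 133496 = 29369120.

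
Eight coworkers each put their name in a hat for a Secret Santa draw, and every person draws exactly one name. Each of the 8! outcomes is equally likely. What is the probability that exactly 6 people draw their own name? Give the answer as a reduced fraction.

Favorable outcomes: C(8,6)·!2 = 28·1 = 28.
Total outcomes: 8! = 40320.
Probability = 28/40320 = 1/1440.

1/1440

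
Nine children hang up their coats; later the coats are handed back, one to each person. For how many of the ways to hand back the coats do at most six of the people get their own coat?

362843

# with exactly i fixed is C(9,i)·!(9-i); sum over i=0..6:
  i=0: C(9,0)·!9 = 1·133496 = 133496
  i=1: C(9,1)·!8 = 9·14833 = 133497
  i=2: C(9,2)·!7 = 36·1854 = 66744
  i=3: C(9,3)·!6 = 84·265 = 22260
  i=4: C(9,4)·!5 = 126·44 = 5544
  i=5: C(9,5)·!4 = 126·9 = 1134
  i=6: C(9,6)·!3 = 84·2 = 168
Total = 362843.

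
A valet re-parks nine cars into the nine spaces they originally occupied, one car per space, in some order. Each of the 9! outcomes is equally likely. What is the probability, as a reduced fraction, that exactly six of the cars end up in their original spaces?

Favorable outcomes: C(9,6)·!3 = 84·2 = 168.
Total outcomes: 9! = 362880.
Probability = 168/362880 = 1/2160.

1/2160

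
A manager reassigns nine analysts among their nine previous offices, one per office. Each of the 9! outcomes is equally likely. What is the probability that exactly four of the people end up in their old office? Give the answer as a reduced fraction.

11/720

Favorable outcomes: C(9,4)·!5 = 126·44 = 5544.
Total outcomes: 9! = 362880.
Probability = 5544/362880 = 11/720.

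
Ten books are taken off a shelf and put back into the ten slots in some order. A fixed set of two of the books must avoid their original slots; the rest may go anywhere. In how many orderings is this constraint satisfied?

2943360

Inclusion-exclusion on the 2 forbidden self-matches:
Σ_{j=0}^{2} (-1)^j C(2,j)(10-j)!
= C(2,0)·10! - C(2,1)·9! + C(2,2)·8!
= 3628800 - 725760 + 40320
= 2943360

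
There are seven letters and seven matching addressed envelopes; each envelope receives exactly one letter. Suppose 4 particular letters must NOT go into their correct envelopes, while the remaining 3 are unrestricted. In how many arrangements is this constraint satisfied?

2790

Let A_j be the event that the j-th constrained one is fixed. By inclusion-exclusion over the 4 events:
Σ_{j=0}^{4} (-1)^j C(4,j)(7-j)!
= C(4,0)·7! - C(4,1)·6! + C(4,2)·5! - C(4,3)·4! + C(4,4)·3!
= 5040 - 2880 + 720 - 96 + 6
= 2790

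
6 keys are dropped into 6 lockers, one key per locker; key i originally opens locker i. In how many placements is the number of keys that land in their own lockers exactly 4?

Pick the 4 fixed positions: C(6,4) = 15 ways.
The remaining 2 must be deranged: !2 = 1.
Total: 15 × 1 = 15.

15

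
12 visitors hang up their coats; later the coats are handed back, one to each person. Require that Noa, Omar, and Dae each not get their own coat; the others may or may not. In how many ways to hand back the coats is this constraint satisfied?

Inclusion-exclusion on the 3 forbidden self-matches:
Σ_{j=0}^{3} (-1)^j C(3,j)(12-j)!
= C(3,0)·12! - C(3,1)·11! + C(3,2)·10! - C(3,3)·9!
= 479001600 - 119750400 + 10886400 - 362880
= 369774720

369774720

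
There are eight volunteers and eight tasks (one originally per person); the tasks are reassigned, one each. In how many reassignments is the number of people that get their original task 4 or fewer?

Sum C(8,i)·!(8-i) for i = 0..4:
  i=0: C(8,0)·!8 = 1·14833 = 14833
  i=1: C(8,1)·!7 = 8·1854 = 14832
  i=2: C(8,2)·!6 = 28·265 = 7420
  i=3: C(8,3)·!5 = 56·44 = 2464
  i=4: C(8,4)·!4 = 70·9 = 630
Total = 40179.

40179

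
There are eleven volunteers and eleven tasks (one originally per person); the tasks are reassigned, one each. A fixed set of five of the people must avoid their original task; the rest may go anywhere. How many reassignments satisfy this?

25022880

Let A_j be the event that the j-th constrained one is fixed. By inclusion-exclusion over the 5 events:
Σ_{j=0}^{5} (-1)^j C(5,j)(11-j)!
= C(5,0)·11! - C(5,1)·10! + C(5,2)·9! - C(5,3)·8! + C(5,4)·7! - C(5,5)·6!
= 39916800 - 18144000 + 3628800 - 403200 + 25200 - 720
= 25022880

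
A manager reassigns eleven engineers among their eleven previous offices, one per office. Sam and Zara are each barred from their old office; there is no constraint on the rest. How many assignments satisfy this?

Inclusion-exclusion on the 2 forbidden self-matches:
Σ_{j=0}^{2} (-1)^j C(2,j)(11-j)!
= C(2,0)·11! - C(2,1)·10! + C(2,2)·9!
= 39916800 - 7257600 + 362880
= 33022080

33022080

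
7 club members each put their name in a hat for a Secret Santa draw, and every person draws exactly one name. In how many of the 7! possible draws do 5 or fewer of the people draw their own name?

# with exactly i fixed is C(7,i)·!(7-i); sum over i=0..5:
  i=0: C(7,0)·!7 = 1·1854 = 1854
  i=1: C(7,1)·!6 = 7·265 = 1855
  i=2: C(7,2)·!5 = 21·44 = 924
  i=3: C(7,3)·!4 = 35·9 = 315
  i=4: C(7,4)·!3 = 35·2 = 70
  i=5: C(7,5)·!2 = 21·1 = 21
Total = 5039.

5039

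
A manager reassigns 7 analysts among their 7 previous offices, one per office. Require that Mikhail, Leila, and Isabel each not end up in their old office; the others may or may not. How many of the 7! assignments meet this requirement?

3216

Inclusion-exclusion on the 3 forbidden self-matches:
Σ_{j=0}^{3} (-1)^j C(3,j)(7-j)!
= C(3,0)·7! - C(3,1)·6! + C(3,2)·5! - C(3,3)·4!
= 5040 - 2160 + 360 - 24
= 3216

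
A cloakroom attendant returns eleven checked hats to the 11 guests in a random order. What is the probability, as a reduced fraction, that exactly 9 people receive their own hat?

Favorable outcomes: C(11,9)·!2 = 55·1 = 55.
Total outcomes: 11! = 39916800.
Probability = 55/39916800 = 1/725760.

1/725760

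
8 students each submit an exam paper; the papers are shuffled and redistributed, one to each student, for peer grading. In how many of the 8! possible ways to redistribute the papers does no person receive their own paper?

The subfactorial !8 = [8!/e] (nearest integer).
8! = 40320, and 40320/e ≈ 14832.90, so !8 = 14833.

14833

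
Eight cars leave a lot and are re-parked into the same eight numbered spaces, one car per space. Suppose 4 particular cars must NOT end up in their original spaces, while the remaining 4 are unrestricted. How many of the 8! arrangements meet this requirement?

24024

Inclusion-exclusion on the 4 forbidden self-matches:
Σ_{j=0}^{4} (-1)^j C(4,j)(8-j)!
= C(4,0)·8! - C(4,1)·7! + C(4,2)·6! - C(4,3)·5! + C(4,4)·4!
= 40320 - 20160 + 4320 - 480 + 24
= 24024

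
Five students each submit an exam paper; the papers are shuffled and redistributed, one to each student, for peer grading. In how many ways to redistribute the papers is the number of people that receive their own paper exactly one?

Choose which one of the 5 is fixed: C(5,1) = 5.
The remaining 4 must be deranged: !4 = 9.
Total: 5 × 9 = 45.

45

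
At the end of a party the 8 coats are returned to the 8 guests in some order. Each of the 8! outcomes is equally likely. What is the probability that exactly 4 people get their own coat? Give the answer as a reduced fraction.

1/64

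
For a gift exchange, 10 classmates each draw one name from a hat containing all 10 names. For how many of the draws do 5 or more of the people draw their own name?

# with exactly i fixed is C(10,i)·!(10-i); sum over i=5..10:
  i=5: C(10,5)·!5 = 252·44 = 11088
  i=6: C(10,6)·!4 = 210·9 = 1890
  i=7: C(10,7)·!3 = 120·2 = 240
  i=8: C(10,8)·!2 = 45·1 = 45
  i=9: C(10,9)·!1 = 10·0 = 0
  i=10: C(10,10)·!0 = 1·1 = 1
Total = 13264.

13264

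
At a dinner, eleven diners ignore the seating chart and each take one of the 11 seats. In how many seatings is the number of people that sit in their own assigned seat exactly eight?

330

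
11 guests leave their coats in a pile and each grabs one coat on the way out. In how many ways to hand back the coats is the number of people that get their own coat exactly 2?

7342280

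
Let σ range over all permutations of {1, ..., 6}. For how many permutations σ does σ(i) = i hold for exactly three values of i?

Choose which 3 of the 6 are fixed: C(6,3) = 20.
The other 3 form a derangement: !3 = 2.
Total: 20 × 2 = 40.

40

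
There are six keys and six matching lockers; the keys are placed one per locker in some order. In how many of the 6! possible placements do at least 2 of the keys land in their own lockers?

# with exactly i fixed is C(6,i)·!(6-i); sum over i=2..6:
  i=2: C(6,2)·!4 = 15·9 = 135
  i=3: C(6,3)·!3 = 20·2 = 40
  i=4: C(6,4)·!2 = 15·1 = 15
  i=5: C(6,5)·!1 = 6·0 = 0
  i=6: C(6,6)·!0 = 1·1 = 1
Total = 191.

191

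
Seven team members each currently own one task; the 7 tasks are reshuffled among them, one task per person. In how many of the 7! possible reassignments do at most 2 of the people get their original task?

4633

Sum C(7,i)·!(7-i) for i = 0..2:
  i=0: C(7,0)·!7 = 1·1854 = 1854
  i=1: C(7,1)·!6 = 7·265 = 1855
  i=2: C(7,2)·!5 = 21·44 = 924
Total = 4633.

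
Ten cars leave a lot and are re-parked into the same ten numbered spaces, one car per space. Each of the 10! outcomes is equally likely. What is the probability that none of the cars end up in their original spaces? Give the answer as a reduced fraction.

Favorable outcomes: !10 = 1334961.
Total outcomes: 10! = 3628800.
Probability = 1334961/3628800 = 16481/44800.

16481/44800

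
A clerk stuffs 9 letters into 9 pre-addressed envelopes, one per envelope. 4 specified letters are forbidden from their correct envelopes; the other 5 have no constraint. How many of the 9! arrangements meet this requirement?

229080

Let A_j be the event that the j-th constrained one is fixed. By inclusion-exclusion over the 4 events:
Σ_{j=0}^{4} (-1)^j C(4,j)(9-j)!
= C(4,0)·9! - C(4,1)·8! + C(4,2)·7! - C(4,3)·6! + C(4,4)·5!
= 362880 - 161280 + 30240 - 2880 + 120
= 229080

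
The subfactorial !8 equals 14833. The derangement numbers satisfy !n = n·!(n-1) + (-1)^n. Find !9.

!9 = 9·14833 - 1 = 133496.

133496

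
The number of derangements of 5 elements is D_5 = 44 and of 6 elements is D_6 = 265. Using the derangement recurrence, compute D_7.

1854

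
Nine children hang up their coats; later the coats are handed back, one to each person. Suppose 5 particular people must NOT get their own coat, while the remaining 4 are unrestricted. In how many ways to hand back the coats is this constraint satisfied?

205056

Let A_j be the event that the j-th constrained one is fixed. By inclusion-exclusion over the 5 events:
Σ_{j=0}^{5} (-1)^j C(5,j)(9-j)!
= C(5,0)·9! - C(5,1)·8! + C(5,2)·7! - C(5,3)·6! + C(5,4)·5! - C(5,5)·4!
= 362880 - 201600 + 50400 - 7200 + 600 - 24
= 205056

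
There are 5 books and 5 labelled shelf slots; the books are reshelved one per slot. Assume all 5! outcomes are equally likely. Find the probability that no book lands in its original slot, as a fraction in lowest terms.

11/30

Favorable outcomes: !5 = 44.
Total outcomes: 5! = 120.
Probability = 44/120 = 11/30.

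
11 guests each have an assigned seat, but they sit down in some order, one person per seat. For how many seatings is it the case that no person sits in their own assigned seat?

14684570

!11 is the nearest integer to 11!/e.
11! = 39916800, and 39916800/e ≈ 14684570.08, so !11 = 14684570.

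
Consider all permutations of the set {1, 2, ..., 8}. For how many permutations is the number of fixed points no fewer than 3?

Sum C(8,i)·!(8-i) for i = 3..8:
  i=3: C(8,3)·!5 = 56·44 = 2464
  i=4: C(8,4)·!4 = 70·9 = 630
  i=5: C(8,5)·!3 = 56·2 = 112
  i=6: C(8,6)·!2 = 28·1 = 28
  i=7: C(8,7)·!1 = 8·0 = 0
  i=8: C(8,8)·!0 = 1·1 = 1
Total = 3235.

3235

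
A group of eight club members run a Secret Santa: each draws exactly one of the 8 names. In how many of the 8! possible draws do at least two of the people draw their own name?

Sum C(8,i)·!(8-i) for i = 2..8:
  i=2: C(8,2)·!6 = 28·265 = 7420
  i=3: C(8,3)·!5 = 56·44 = 2464
  i=4: C(8,4)·!4 = 70·9 = 630
  i=5: C(8,5)·!3 = 56·2 = 112
  i=6: C(8,6)·!2 = 28·1 = 28
  i=7: C(8,7)·!1 = 8·0 = 0
  i=8: C(8,8)·!0 = 1·1 = 1
Total = 10655.

10655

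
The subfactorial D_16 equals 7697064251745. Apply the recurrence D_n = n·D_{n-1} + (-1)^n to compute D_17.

130850092279664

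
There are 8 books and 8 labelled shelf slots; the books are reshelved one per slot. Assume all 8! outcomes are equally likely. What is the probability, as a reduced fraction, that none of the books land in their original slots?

2119/5760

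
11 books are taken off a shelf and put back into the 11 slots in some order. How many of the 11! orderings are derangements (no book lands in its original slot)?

By inclusion-exclusion, !11 = Σ (-1)^k · 11!/k! for k=0..11
= 11! - 11!/1! + 11!/2! - 11!/3! + 11!/4! - 11!/5! + 11!/6! - 11!/7! + 11!/8! - 11!/9! + 11!/10! - 11!/11!
= 39916800 - 39916800 + 19958400 - 6652800 + 1663200 - 332640 + 55440 - 7920 + 990 - 110 + 11 - 1
= 14684570

14684570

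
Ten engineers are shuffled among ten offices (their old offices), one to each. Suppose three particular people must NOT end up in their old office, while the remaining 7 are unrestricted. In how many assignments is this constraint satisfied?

Inclusion-exclusion on the 3 forbidden self-matches:
Σ_{j=0}^{3} (-1)^j C(3,j)(10-j)!
= C(3,0)·10! - C(3,1)·9! + C(3,2)·8! - C(3,3)·7!
= 3628800 - 1088640 + 120960 - 5040
= 2656080

2656080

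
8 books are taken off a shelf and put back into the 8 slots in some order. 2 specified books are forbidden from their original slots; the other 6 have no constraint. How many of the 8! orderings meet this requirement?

30960

Let A_j be the event that the j-th constrained one is fixed. By inclusion-exclusion over the 2 events:
Σ_{j=0}^{2} (-1)^j C(2,j)(8-j)!
= C(2,0)·8! - C(2,1)·7! + C(2,2)·6!
= 40320 - 10080 + 720
= 30960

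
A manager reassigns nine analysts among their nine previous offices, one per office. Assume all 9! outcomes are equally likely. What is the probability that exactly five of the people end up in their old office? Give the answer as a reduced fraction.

1/320

Favorable outcomes: C(9,5)·!4 = 126·9 = 1134.
Total outcomes: 9! = 362880.
Probability = 1134/362880 = 1/320.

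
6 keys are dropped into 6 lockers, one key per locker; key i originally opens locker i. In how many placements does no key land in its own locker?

265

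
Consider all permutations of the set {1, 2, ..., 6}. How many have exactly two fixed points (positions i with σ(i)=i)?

135

Pick the 2 fixed positions: C(6,2) = 15 ways.
The remaining 4 must be deranged: !4 = 9.
Total: 15 × 9 = 135.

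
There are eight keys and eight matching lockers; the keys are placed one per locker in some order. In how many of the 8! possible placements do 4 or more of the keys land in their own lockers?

# with exactly i fixed is C(8,i)·!(8-i); sum over i=4..8:
  i=4: C(8,4)·!4 = 70·9 = 630
  i=5: C(8,5)·!3 = 56·2 = 112
  i=6: C(8,6)·!2 = 28·1 = 28
  i=7: C(8,7)·!1 = 8·0 = 0
  i=8: C(8,8)·!0 = 1·1 = 1
Total = 771.

771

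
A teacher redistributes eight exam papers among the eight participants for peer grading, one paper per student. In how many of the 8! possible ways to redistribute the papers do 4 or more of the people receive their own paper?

# with exactly i fixed is C(8,i)·!(8-i); sum over i=4..8:
  i=4: C(8,4)·!4 = 70·9 = 630
  i=5: C(8,5)·!3 = 56·2 = 112
  i=6: C(8,6)·!2 = 28·1 = 28
  i=7: C(8,7)·!1 = 8·0 = 0
  i=8: C(8,8)·!0 = 1·1 = 1
Total = 771.

771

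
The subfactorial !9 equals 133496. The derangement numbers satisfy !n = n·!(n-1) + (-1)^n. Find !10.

1334961

!10 = 10·133496 + 1 = 1334961.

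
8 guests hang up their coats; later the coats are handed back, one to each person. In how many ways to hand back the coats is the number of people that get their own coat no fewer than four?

771

# with exactly i fixed is C(8,i)·!(8-i); sum over i=4..8:
  i=4: C(8,4)·!4 = 70·9 = 630
  i=5: C(8,5)·!3 = 56·2 = 112
  i=6: C(8,6)·!2 = 28·1 = 28
  i=7: C(8,7)·!1 = 8·0 = 0
  i=8: C(8,8)·!0 = 1·1 = 1
Total = 771.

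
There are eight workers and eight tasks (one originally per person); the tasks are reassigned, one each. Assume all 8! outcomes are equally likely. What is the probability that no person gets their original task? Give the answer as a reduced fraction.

2119/5760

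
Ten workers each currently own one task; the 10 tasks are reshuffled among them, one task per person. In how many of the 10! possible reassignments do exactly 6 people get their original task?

Pick the 6 fixed positions: C(10,6) = 210 ways.
The other 4 form a derangement: !4 = 9.
Total: 210 × 9 = 1890.

1890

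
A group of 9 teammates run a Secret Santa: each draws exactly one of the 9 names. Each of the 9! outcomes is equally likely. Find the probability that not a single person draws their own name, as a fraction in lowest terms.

16687/45360

Favorable outcomes: !9 = 133496.
Total outcomes: 9! = 362880.
Probability = 133496/362880 = 16687/45360.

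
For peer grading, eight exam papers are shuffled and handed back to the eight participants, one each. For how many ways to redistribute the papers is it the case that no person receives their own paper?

14833

!8 = 8! · Σ_{k=0}^{8} (-1)^k/k!
= 8! - 8!/1! + 8!/2! - 8!/3! + 8!/4! - 8!/5! + 8!/6! - 8!/7! + 8!/8!
= 40320 - 40320 + 20160 - 6720 + 1680 - 336 + 56 - 8 + 1
= 14833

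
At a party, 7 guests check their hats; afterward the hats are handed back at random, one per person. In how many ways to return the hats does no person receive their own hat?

1854

The subfactorial !7 = [7!/e] (nearest integer).
7! = 5040, and 5040/e ≈ 1854.11, so !7 = 1854.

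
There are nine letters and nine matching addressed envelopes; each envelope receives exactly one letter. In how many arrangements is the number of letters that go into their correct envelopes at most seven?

362879

Sum C(9,i)·!(9-i) for i = 0..7:
  i=0: C(9,0)·!9 = 1·133496 = 133496
  i=1: C(9,1)·!8 = 9·14833 = 133497
  i=2: C(9,2)·!7 = 36·1854 = 66744
  i=3: C(9,3)·!6 = 84·265 = 22260
  i=4: C(9,4)·!5 = 126·44 = 5544
  i=5: C(9,5)·!4 = 126·9 = 1134
  i=6: C(9,6)·!3 = 84·2 = 168
  i=7: C(9,7)·!2 = 36·1 = 36
Total = 362879.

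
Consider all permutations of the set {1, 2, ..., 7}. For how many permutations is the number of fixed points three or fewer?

4948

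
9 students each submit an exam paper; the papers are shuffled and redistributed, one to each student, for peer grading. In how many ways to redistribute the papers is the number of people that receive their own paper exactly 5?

Choose which 5 of the 9 are fixed: C(9,5) = 126.
The other 4 form a derangement: !4 = 9.
Total: 126 × 9 = 1134.

1134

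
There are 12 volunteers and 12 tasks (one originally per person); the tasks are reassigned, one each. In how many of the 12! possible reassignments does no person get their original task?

Use !n = (n-1)(!(n-1) + !(n-2)).
!12 = 11·(14684570 + 1334961) = 11·16019531 = 176214841

176214841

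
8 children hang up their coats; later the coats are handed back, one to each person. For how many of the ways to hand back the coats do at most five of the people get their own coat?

# with exactly i fixed is C(8,i)·!(8-i); sum over i=0..5:
  i=0: C(8,0)·!8 = 1·14833 = 14833
  i=1: C(8,1)·!7 = 8·1854 = 14832
  i=2: C(8,2)·!6 = 28·265 = 7420
  i=3: C(8,3)·!5 = 56·44 = 2464
  i=4: C(8,4)·!4 = 70·9 = 630
  i=5: C(8,5)·!3 = 56·2 = 112
Total = 40291.

40291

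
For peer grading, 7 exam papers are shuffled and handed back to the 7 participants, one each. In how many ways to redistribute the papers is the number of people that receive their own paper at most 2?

4633

Sum C(7,i)·!(7-i) for i = 0..2:
  i=0: C(7,0)·!7 = 1·1854 = 1854
  i=1: C(7,1)·!6 = 7·265 = 1855
  i=2: C(7,2)·!5 = 21·44 = 924
Total = 4633.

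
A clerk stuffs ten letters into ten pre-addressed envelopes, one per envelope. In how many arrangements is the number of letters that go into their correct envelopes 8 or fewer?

Sum C(10,i)·!(10-i) for i = 0..8:
  i=0: C(10,0)·!10 = 1·1334961 = 1334961
  i=1: C(10,1)·!9 = 10·133496 = 1334960
  i=2: C(10,2)·!8 = 45·14833 = 667485
  i=3: C(10,3)·!7 = 120·1854 = 222480
  i=4: C(10,4)·!6 = 210·265 = 55650
  i=5: C(10,5)·!5 = 252·44 = 11088
  i=6: C(10,6)·!4 = 210·9 = 1890
  i=7: C(10,7)·!3 = 120·2 = 240
  i=8: C(10,8)·!2 = 45·1 = 45
Total = 3628799.

3628799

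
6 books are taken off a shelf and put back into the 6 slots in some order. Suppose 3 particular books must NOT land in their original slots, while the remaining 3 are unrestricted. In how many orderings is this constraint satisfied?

426

Inclusion-exclusion on the 3 forbidden self-matches:
Σ_{j=0}^{3} (-1)^j C(3,j)(6-j)!
= C(3,0)·6! - C(3,1)·5! + C(3,2)·4! - C(3,3)·3!
= 720 - 360 + 72 - 6
= 426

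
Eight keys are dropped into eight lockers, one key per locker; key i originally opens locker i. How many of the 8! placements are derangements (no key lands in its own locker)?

The subfactorial !8 = [8!/e] (nearest integer).
8! = 40320, and 40320/e ≈ 14832.90, so !8 = 14833.

14833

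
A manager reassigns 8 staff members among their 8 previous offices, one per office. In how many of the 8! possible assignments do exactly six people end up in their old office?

28

Choose which 6 of the 8 are fixed: C(8,6) = 28.
The remaining 2 must be deranged: !2 = 1.
Total: 28 × 1 = 28.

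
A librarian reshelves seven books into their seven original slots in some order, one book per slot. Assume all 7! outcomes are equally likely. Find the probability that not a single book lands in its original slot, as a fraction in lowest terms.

103/280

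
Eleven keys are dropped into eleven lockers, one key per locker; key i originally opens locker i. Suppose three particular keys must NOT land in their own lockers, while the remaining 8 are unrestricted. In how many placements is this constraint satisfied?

30078720

Let A_j be the event that the j-th constrained one is fixed. By inclusion-exclusion over the 3 events:
Σ_{j=0}^{3} (-1)^j C(3,j)(11-j)!
= C(3,0)·11! - C(3,1)·10! + C(3,2)·9! - C(3,3)·8!
= 39916800 - 10886400 + 1088640 - 40320
= 30078720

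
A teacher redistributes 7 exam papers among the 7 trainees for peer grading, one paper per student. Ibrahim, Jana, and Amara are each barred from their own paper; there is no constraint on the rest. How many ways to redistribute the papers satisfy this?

Inclusion-exclusion on the 3 forbidden self-matches:
Σ_{j=0}^{3} (-1)^j C(3,j)(7-j)!
= C(3,0)·7! - C(3,1)·6! + C(3,2)·5! - C(3,3)·4!
= 5040 - 2160 + 360 - 24
= 3216

3216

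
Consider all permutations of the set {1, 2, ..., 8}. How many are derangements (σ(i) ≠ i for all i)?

14833

The subfactorial !8 = [8!/e] (nearest integer).
8! = 40320, and 40320/e ≈ 14832.90, so !8 = 14833.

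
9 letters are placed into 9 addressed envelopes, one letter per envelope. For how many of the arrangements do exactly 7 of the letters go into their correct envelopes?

36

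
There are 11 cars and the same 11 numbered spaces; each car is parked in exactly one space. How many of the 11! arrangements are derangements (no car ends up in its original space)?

14684570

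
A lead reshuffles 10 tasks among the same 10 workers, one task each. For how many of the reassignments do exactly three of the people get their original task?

Pick the 3 fixed positions: C(10,3) = 120 ways.
The remaining 7 must be deranged: !7 = 1854.
Total: 120 × 1854 = 222480.

222480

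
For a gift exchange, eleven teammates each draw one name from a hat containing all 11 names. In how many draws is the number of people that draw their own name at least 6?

23684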